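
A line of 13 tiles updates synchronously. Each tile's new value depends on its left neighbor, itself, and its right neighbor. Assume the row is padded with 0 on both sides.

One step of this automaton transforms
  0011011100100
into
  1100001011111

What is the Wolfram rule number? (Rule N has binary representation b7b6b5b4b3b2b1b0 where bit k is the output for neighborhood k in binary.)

151

position 6: 111 → 1  (bit 7 = 1)
position 3: 110 → 0  (bit 6 = 0)
position 4: 101 → 0  (bit 5 = 0)
position 8: 100 → 1  (bit 4 = 1)
position 2: 011 → 0  (bit 3 = 0)
position 10: 010 → 1  (bit 2 = 1)
position 1: 001 → 1  (bit 1 = 1)
position 0: 000 → 1  (bit 0 = 1)
bits b7..b0 = 10010111 = 151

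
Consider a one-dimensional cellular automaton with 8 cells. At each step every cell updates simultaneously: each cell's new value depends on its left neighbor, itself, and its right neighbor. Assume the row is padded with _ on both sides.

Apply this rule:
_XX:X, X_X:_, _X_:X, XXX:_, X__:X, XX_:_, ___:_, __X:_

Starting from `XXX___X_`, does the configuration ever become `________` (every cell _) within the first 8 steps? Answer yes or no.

no

step 1: X__X__XX
step 2: XX_XX_X_
step 3: X__X__XX  (repeats step 1; period 2)
step 8: XX_XX_X_
step 8 is XX_XX_X_, still not uniform _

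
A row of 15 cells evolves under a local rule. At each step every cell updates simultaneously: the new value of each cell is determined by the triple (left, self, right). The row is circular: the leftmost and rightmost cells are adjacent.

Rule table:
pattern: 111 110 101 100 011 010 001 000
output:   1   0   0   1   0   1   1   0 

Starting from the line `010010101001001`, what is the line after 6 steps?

111101101001110

011110101111111
001100100111110
010011111011101
011101110001001
001000101011111
111101101001110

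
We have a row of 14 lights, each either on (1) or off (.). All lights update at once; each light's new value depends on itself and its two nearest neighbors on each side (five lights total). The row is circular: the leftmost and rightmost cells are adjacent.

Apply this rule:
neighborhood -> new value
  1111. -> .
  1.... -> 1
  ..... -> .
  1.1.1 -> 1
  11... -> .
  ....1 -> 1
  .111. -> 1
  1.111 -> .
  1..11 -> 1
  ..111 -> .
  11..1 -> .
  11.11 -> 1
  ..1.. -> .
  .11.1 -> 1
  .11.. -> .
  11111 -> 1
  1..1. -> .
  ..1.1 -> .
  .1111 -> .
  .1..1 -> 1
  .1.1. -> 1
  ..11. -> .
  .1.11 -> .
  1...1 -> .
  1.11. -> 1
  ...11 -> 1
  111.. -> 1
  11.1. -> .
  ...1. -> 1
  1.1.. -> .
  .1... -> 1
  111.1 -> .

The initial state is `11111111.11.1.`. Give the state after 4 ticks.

11111..1..1111

tick 1: ..1111..111.1.
tick 2: .1...1.1.1...1
tick 3: 1.1.1.111.1.1.
tick 4: 11111..1..1111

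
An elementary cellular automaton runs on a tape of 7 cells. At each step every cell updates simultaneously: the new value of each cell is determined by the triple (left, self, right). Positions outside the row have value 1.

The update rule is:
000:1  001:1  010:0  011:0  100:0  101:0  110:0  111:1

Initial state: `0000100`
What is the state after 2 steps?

0010010

0111001
0010010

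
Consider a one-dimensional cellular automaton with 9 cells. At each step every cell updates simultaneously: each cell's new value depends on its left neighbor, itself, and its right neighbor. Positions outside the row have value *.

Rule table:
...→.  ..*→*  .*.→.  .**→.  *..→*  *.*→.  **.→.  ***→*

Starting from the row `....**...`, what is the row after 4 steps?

*....*...

*..*..*.*
.**.**...
......*.*
*....*...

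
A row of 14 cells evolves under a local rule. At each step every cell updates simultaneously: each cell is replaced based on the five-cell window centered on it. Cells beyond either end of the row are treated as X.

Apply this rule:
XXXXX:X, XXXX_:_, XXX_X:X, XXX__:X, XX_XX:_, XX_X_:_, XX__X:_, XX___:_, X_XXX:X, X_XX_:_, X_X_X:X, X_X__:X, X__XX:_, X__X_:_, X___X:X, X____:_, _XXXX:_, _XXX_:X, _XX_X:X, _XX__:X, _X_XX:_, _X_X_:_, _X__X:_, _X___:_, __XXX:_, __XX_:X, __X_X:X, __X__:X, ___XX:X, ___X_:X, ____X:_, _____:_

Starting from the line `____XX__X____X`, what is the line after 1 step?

___XXX__X___X_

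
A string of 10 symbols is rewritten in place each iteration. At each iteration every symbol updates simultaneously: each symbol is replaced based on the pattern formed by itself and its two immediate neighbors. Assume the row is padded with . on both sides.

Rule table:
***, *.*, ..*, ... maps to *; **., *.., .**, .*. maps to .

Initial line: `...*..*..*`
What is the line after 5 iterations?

***..*..*.
.*..*..*..
*..*..*..*
..*..*..*.
**..*..*..

**..*..*..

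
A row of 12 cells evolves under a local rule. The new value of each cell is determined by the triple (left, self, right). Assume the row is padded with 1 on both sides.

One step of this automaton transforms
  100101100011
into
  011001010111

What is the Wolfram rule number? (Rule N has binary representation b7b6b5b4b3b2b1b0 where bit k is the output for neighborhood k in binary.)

position 11: 111 → 1  (bit 7 = 1)
position 0: 110 → 0  (bit 6 = 0)
position 4: 101 → 0  (bit 5 = 0)
position 1: 100 → 1  (bit 4 = 1)
position 5: 011 → 1  (bit 3 = 1)
position 3: 010 → 0  (bit 2 = 0)
position 2: 001 → 1  (bit 1 = 1)
position 8: 000 → 0  (bit 0 = 0)
bits b7..b0 = 10011010 = 154

154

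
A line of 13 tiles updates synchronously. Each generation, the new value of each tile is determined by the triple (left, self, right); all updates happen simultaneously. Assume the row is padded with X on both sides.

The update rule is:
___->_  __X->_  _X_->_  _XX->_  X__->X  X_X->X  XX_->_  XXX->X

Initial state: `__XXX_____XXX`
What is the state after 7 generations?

X_X_X_X__X_X_

X__X_X_____XX
_X__X_X_____X
X_X__X_X_____
_X_X__X_X____
X_X_X__X_X___
_X_X_X__X_X__
X_X_X_X__X_X_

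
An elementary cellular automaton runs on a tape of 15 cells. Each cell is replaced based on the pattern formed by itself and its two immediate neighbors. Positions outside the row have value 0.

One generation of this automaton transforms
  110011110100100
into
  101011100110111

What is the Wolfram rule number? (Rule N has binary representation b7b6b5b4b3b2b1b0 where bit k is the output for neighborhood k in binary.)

157

position 5: 111 → 1  (bit 7 = 1)
position 1: 110 → 0  (bit 6 = 0)
position 8: 101 → 0  (bit 5 = 0)
position 2: 100 → 1  (bit 4 = 1)
position 0: 011 → 1  (bit 3 = 1)
position 9: 010 → 1  (bit 2 = 1)
position 3: 001 → 0  (bit 1 = 0)
position 14: 000 → 1  (bit 0 = 1)
bits b7..b0 = 10011101 = 157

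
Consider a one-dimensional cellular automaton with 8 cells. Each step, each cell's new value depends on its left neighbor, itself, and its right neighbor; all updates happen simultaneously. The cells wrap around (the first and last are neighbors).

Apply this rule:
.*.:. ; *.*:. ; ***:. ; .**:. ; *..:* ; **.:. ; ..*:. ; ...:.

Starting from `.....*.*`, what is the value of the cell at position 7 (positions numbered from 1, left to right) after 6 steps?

step 1: *.......
step 2: .*......
step 3: ..*.....
step 4: ...*....
step 5: ....*...
step 6: .....*..
position 7 holds .

.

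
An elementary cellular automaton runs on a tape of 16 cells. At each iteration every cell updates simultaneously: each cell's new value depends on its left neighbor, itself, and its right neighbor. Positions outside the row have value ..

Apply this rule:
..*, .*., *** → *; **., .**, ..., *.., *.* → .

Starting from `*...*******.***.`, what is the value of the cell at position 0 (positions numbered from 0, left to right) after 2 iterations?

iteration 1: *..*.*****...*..
iteration 2: *.**..***...**..
position 0 holds *

*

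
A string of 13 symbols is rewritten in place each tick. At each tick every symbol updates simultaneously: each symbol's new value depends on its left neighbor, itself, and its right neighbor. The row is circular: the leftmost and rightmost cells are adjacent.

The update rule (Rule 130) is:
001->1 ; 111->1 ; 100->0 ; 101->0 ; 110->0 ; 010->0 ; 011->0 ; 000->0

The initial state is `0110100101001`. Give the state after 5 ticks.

0010000100000

0000001000010
0000010000100
0000100001000
0001000010000
0010000100000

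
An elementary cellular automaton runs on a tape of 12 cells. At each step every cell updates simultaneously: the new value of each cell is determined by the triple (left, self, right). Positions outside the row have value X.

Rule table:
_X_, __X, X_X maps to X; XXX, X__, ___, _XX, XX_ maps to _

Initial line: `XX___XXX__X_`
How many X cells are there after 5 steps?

____X____XXX
___XX___X___
__X____XX__X
_XX___X___X_
X____XX__XXX
count of X: 6

6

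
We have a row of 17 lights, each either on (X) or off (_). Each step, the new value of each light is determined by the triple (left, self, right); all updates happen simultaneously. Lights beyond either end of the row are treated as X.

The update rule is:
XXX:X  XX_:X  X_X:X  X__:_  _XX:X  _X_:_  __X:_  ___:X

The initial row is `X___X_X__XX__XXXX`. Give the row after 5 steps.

X_X__X___XX__XXXX
XX_____X_XX__XXXX
XX_XXX__XXX__XXXX
XXXXXX__XXX__XXXX
XXXXXX__XXX__XXXX

XXXXXX__XXX__XXXX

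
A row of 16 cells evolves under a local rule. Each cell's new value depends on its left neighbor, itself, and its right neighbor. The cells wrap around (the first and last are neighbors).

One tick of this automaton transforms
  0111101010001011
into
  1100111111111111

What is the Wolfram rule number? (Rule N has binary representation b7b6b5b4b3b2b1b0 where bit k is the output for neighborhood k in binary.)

position 2: 111 → 0  (bit 7 = 0)
position 4: 110 → 1  (bit 6 = 1)
position 0: 101 → 1  (bit 5 = 1)
position 9: 100 → 1  (bit 4 = 1)
position 1: 011 → 1  (bit 3 = 1)
position 6: 010 → 1  (bit 2 = 1)
position 11: 001 → 1  (bit 1 = 1)
position 10: 000 → 1  (bit 0 = 1)
bits b7..b0 = 01111111 = 127

127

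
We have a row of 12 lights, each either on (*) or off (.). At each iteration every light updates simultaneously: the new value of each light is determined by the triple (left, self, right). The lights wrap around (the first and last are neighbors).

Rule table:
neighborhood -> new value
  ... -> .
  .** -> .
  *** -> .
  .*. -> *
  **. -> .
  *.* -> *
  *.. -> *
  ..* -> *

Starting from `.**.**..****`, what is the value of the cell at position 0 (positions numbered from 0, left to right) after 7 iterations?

iteration 1: *..*..**....
iteration 2: ******..*..*
iteration 3: ......*****.
iteration 4: .....*.....*
iteration 5: *...***...**
iteration 6: .*.*...*.*..
iteration 7: *****.*****.
position 0 holds *

*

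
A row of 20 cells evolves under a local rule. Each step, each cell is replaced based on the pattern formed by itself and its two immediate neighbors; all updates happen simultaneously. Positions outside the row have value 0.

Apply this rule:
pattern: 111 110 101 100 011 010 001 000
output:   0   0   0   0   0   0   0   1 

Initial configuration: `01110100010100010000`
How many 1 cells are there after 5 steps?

00000001000001000111
11111100011100010000
00000001000001000111  (repeats step 1; period 2)
step 5: 00000001000001000111
count of 1: 5

5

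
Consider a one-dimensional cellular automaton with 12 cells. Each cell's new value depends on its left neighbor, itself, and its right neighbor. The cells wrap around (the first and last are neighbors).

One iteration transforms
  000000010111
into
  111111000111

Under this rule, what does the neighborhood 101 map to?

At position 8 the neighborhood is 101; the next row has 0 there.

0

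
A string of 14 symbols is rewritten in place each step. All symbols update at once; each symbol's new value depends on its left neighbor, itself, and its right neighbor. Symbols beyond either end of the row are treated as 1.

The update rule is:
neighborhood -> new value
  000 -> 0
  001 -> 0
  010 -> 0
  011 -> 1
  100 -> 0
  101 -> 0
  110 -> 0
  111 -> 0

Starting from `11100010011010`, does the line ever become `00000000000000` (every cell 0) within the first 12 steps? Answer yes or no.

yes

00000000010000
00000000000000
all cells are 0 at step 2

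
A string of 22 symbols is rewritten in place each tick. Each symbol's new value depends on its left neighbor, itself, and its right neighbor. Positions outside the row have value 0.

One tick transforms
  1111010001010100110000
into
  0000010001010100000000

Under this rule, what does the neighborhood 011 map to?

0

At position 0 the neighborhood is 011; the next row has 0 there.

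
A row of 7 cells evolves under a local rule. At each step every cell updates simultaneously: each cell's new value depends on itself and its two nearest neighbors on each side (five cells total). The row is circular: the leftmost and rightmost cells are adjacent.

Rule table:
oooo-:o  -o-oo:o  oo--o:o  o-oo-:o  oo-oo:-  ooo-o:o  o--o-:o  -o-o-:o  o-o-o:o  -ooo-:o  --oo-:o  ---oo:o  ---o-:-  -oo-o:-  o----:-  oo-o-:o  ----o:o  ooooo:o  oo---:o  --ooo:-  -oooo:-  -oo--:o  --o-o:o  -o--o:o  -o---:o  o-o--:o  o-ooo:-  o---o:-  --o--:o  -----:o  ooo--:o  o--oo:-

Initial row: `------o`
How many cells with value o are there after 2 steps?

o-ooo-o
---oo-o
count of o: 3

3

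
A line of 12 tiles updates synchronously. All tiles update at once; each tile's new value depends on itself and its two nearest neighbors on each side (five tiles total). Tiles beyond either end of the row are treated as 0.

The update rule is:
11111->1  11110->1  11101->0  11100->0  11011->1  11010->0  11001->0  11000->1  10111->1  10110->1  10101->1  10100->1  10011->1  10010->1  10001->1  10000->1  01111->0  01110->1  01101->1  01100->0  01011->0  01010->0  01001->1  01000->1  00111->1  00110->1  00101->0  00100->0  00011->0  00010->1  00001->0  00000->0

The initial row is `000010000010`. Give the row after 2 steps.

000101100101
001001001001

001001001001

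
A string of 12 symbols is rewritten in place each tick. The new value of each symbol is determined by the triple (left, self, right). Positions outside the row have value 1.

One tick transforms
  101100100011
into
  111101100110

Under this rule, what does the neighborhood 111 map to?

0

At position 11 the neighborhood is 111; the next row has 0 there.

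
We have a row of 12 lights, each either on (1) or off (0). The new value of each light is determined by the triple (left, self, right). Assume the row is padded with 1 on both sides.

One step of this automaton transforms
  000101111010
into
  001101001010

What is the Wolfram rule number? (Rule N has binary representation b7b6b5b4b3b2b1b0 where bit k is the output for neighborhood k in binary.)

position 6: 111 → 0  (bit 7 = 0)
position 8: 110 → 1  (bit 6 = 1)
position 4: 101 → 0  (bit 5 = 0)
position 0: 100 → 0  (bit 4 = 0)
position 5: 011 → 1  (bit 3 = 1)
position 3: 010 → 1  (bit 2 = 1)
position 2: 001 → 1  (bit 1 = 1)
position 1: 000 → 0  (bit 0 = 0)
bits b7..b0 = 01001110 = 78

78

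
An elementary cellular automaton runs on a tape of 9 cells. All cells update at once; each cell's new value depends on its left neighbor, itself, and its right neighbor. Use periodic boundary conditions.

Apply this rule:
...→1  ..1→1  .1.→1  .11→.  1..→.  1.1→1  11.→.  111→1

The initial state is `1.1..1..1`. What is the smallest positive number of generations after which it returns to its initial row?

.11.11.1.
1..1..11.
1.11.1..1
.1..11.1.
11.1..11.
..11.1..1
.1..11.11
11.1..1..
..11.11.1
.1..1..11
11.11.1..
..1..11.1
.11.1..11
1..11.1..
1.1..11.1
.11.1..1.
1..11.11.
1.1..1..1

18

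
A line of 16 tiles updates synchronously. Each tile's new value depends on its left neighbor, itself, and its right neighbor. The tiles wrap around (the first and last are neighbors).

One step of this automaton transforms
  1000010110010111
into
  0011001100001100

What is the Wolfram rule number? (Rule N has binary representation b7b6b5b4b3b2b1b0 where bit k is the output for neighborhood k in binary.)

41

position 14: 111 → 0  (bit 7 = 0)
position 0: 110 → 0  (bit 6 = 0)
position 6: 101 → 1  (bit 5 = 1)
position 1: 100 → 0  (bit 4 = 0)
position 7: 011 → 1  (bit 3 = 1)
position 5: 010 → 0  (bit 2 = 0)
position 4: 001 → 0  (bit 1 = 0)
position 2: 000 → 1  (bit 0 = 1)
bits b7..b0 = 00101001 = 41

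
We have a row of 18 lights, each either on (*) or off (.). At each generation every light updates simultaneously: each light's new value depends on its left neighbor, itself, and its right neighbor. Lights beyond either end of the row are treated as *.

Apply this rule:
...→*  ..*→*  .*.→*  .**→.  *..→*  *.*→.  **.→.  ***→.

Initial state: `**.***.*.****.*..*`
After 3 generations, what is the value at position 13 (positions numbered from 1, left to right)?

.......*......***.
**************....
..............****
position 13 holds .

.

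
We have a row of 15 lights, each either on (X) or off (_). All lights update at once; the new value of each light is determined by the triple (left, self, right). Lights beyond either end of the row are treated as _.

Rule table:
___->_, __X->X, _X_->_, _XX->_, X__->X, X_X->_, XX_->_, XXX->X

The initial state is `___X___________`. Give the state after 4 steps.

_______X_______

__X_X__________
_X___X_________
X_X_X_X________
_______X_______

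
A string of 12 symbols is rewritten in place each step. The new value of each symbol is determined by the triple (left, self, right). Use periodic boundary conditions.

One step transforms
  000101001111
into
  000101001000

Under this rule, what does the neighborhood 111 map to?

At position 9 the neighborhood is 111; the next row has 0 there.

0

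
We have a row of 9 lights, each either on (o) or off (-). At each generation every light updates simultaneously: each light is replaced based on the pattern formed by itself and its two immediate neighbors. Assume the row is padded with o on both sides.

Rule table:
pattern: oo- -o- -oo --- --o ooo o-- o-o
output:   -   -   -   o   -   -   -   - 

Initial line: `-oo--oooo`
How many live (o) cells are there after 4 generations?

7

generation 1: ---------
generation 2: -ooooooo-
generation 3: ---------  (repeats generation 1; period 2)
generation 4: -ooooooo-
count of o: 7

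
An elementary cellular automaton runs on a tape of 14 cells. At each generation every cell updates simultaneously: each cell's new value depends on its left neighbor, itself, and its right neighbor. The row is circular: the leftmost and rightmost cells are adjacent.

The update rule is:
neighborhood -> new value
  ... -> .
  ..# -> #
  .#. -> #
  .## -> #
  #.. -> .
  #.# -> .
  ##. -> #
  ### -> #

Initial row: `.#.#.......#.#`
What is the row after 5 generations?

.#.#......##.#
.#.#.....###.#
.#.#....####.#
.#.#...#####.#
.#.#..######.#

.#.#..######.#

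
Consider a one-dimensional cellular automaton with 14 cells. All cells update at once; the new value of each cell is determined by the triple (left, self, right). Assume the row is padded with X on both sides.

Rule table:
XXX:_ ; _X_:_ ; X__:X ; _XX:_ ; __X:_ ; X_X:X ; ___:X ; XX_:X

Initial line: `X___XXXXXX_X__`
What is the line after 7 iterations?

XXX______XX_X_
__XXXXXX__XX_X
X______XX__XX_
XXXXXX__XX__XX
_____XX__XX___
XXXX__XX__XXX_
___XX__XX___XX

___XX__XX___XX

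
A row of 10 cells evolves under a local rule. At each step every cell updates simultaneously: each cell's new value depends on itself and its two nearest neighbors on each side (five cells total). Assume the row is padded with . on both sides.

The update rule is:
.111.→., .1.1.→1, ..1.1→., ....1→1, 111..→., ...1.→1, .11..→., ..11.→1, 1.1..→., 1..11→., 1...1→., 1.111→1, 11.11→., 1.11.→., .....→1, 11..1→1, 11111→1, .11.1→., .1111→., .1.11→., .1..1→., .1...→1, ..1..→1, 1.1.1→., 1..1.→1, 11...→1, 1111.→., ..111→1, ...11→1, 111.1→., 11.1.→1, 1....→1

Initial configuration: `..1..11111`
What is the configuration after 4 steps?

1.1.1.1111

111..1.1..
1..11.1.11
1..1.1....
1.1.1.1111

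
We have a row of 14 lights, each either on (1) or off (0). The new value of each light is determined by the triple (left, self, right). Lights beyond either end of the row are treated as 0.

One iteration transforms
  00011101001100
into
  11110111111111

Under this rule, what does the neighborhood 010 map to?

1

At position 7 the neighborhood is 010; the next row has 1 there.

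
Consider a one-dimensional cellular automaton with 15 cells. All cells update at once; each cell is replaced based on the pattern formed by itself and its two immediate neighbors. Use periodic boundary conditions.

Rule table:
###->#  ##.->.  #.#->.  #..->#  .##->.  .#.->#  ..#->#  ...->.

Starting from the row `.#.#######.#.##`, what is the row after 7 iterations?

.#..#####..#...
####.###.####..
.##...#...##.##
...#.###.#.....
..##..#..##....
.#..#####..#...  (repeats iteration 1; period 5)
iteration 7: ####.###.####..

####.###.####..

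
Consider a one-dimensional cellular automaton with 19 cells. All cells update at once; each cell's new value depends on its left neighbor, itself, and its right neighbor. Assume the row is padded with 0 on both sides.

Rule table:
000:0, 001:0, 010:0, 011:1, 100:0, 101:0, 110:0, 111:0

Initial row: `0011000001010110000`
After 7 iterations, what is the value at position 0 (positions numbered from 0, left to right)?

0010000000000100000
0000000000000000000
0000000000000000000  (fixed point — unchanged through iteration 7)
position 0 holds 0

0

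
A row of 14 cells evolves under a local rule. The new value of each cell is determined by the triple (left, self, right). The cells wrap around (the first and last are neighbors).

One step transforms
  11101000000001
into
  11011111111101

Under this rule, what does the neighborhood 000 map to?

At position 6 the neighborhood is 000; the next row has 1 there.

1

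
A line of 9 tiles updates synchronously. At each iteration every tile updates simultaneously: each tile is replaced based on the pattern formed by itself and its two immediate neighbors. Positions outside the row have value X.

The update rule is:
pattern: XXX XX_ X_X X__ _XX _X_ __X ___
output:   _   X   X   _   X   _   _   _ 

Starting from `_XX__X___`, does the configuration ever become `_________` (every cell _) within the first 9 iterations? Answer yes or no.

yes

XXX______
__X______
_________
all cells are _ at iteration 3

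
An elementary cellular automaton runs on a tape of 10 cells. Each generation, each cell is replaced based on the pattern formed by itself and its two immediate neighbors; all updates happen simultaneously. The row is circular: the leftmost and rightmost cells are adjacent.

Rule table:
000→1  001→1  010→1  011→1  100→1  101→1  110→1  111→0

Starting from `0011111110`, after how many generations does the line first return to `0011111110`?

2

1110000011
0011111110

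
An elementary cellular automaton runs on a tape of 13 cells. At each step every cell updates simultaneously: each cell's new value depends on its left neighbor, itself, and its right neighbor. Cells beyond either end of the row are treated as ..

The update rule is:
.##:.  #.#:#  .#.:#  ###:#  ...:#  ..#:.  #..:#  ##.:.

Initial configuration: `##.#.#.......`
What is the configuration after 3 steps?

..###########
#..#########.
##..#######.#

##..#######.#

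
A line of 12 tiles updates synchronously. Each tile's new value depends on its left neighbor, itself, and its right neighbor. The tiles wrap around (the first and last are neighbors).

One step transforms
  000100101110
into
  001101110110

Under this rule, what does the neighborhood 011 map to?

At position 8 the neighborhood is 011; the next row has 0 there.

0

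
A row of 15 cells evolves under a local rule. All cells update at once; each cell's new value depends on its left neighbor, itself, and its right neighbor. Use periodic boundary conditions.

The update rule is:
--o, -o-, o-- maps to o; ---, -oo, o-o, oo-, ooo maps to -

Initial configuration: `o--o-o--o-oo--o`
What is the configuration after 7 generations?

generation 1: -ooo-oooo---oo-
generation 2: o--------o-o--o
generation 3: -o------oo-ooo-
generation 4: ooo----o------o
generation 5: ---o--ooo----o-
generation 6: --oooo---o--ooo
generation 7: oo----o-oooo---

oo----o-oooo---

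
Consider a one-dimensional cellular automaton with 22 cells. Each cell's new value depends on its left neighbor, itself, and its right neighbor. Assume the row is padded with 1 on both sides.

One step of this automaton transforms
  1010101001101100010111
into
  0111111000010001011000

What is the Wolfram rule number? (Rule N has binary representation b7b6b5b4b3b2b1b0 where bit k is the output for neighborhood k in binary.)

position 20: 111 → 0  (bit 7 = 0)
position 0: 110 → 0  (bit 6 = 0)
position 1: 101 → 1  (bit 5 = 1)
position 7: 100 → 0  (bit 4 = 0)
position 9: 011 → 0  (bit 3 = 0)
position 2: 010 → 1  (bit 2 = 1)
position 8: 001 → 0  (bit 1 = 0)
position 15: 000 → 1  (bit 0 = 1)
bits b7..b0 = 00100101 = 37

37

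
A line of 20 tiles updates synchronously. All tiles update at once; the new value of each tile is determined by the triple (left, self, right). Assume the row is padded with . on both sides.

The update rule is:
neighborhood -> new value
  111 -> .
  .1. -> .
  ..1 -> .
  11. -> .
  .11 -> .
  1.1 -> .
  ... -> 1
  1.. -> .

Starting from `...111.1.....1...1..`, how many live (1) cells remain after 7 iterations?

iteration 1: 11.......111...1...1
iteration 2: ...11111.....1...1..
iteration 3: 11.......111...1...1  (repeats iteration 1; period 2)
iteration 7: 11.......111...1...1
count of 1: 7

7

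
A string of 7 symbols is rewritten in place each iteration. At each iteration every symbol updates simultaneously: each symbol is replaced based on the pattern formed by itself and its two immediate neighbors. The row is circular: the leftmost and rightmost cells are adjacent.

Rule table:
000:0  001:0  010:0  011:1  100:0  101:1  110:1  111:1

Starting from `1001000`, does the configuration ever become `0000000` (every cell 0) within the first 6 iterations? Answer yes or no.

yes

0000000
all cells are 0 at iteration 1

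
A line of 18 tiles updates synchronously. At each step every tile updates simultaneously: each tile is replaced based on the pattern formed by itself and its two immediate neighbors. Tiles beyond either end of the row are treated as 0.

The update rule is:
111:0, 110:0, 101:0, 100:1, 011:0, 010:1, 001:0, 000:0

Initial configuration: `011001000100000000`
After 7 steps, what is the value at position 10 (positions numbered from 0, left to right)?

000101100110000000
000100010001000000
000110011001100000
000001000100010000
000001100110011000
000000010001000100
000000011001100110
position 10 holds 0

0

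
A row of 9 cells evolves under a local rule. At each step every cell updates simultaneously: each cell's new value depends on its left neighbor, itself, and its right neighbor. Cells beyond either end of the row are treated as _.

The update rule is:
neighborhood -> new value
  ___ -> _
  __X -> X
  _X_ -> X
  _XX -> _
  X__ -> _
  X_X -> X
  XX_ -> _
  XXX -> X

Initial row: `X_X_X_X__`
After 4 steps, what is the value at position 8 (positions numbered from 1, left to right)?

XXXXXXX__
_XXXXX___
X_XXX____
XX_X_____
position 8 holds _

_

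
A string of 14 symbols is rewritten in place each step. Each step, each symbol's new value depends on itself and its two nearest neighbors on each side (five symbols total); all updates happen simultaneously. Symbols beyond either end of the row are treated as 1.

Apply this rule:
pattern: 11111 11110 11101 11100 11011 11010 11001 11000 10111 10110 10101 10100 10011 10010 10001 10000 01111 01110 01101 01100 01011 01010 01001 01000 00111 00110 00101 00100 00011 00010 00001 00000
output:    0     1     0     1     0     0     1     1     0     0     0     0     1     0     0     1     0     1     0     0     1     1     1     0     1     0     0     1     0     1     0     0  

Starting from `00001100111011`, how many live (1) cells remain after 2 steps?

9

11000011110000
11110010111100
count of 1: 9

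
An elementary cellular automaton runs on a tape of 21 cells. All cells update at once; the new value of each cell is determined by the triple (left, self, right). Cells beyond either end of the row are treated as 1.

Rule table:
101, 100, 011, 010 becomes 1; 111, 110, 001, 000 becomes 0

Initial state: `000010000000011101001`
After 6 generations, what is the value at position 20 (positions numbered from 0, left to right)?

0

100011000000010011101
010010100000011010011
111011110000010111010
000110001000011100111
100101001100010010100
010111101010011011110
position 20 holds 0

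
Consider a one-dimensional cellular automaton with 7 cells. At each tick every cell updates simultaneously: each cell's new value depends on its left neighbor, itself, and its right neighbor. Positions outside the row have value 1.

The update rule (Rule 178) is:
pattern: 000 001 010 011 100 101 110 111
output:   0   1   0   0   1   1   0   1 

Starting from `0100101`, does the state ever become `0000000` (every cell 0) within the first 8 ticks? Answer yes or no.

1011010
0100101  (repeats tick 0; period 2)
tick 8: 0100101
tick 8 is 0100101, still not uniform 0

no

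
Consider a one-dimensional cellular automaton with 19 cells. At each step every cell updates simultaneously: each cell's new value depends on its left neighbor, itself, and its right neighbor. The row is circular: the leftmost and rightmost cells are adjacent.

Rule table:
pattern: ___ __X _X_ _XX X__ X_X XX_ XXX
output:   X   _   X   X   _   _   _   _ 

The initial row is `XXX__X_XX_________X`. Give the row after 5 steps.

_X_X_X_X__X_X_XXX_X

_____X_X__XXXXXXX_X
_XXX_X_X__X_______X
_X___X_X__X_XXXXX_X
_X_X_X_X__X_X_____X
_X_X_X_X__X_X_XXX_X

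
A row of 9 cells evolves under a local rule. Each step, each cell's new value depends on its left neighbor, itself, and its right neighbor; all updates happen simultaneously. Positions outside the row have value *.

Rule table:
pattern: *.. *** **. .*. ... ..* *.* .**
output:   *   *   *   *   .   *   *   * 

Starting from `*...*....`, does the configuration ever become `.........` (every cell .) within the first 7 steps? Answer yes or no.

no

step 1: **.***..*
step 2: *********
step 3: *********  (fixed point — unchanged through step 7)
step 7 is *********, still not uniform .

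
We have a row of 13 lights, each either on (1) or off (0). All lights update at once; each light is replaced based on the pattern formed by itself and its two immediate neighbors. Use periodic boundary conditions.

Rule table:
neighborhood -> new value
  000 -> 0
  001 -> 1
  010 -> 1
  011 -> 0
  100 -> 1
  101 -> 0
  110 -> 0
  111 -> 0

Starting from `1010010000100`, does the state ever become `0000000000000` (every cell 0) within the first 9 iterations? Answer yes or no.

yes

iteration 1: 1011111001111
iteration 2: 0000000110000
iteration 3: 0000001001000
iteration 4: 0000011111100
iteration 5: 0000100000010
iteration 6: 0001110000111
iteration 7: 1010001001000
iteration 8: 1011011111101
iteration 9: 0000000000000
all cells are 0 at iteration 9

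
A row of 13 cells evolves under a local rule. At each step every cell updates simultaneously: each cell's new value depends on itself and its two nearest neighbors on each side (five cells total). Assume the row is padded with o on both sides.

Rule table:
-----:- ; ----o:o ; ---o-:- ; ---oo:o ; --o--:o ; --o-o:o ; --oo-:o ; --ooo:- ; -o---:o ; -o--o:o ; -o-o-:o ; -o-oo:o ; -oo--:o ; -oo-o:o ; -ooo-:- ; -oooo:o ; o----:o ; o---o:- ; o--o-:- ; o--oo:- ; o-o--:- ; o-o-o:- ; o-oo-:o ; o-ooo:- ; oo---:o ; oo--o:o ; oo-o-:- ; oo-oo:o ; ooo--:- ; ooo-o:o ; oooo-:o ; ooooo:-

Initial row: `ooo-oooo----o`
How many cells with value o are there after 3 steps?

-ooo-oo-oooo-
o--ooooo-oooo
-o--o-ooo-o--
count of o: 6

6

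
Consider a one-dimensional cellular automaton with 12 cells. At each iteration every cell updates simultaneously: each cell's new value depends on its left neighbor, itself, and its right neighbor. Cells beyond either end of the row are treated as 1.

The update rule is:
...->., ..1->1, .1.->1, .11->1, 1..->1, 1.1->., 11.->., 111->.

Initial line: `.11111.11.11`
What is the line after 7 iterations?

.1.1.1.1111.

.1.....1..1.
.11...11111.
.1.1.11.....
.1.1.1.1...1
.1.1.1.11.11
.1.1.1.1..1.
.1.1.1.1111.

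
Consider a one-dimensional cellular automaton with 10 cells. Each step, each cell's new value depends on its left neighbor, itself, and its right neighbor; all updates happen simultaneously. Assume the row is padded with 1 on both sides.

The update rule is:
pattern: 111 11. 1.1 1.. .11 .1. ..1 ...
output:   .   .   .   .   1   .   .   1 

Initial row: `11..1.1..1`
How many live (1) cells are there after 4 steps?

step 1: .........1
step 2: .1111111.1
step 3: .1.......1
step 4: ...11111.1
count of 1: 6

6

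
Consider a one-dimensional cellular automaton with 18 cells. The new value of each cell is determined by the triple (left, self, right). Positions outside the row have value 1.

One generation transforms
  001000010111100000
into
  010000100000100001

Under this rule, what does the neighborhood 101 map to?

0

At position 8 the neighborhood is 101; the next row has 0 there.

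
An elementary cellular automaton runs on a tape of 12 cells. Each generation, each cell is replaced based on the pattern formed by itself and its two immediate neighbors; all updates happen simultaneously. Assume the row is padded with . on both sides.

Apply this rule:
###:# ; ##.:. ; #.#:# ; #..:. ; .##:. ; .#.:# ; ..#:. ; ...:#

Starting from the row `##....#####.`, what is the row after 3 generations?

...####.#..#

generation 1: ...##..###..
generation 2: ##......#..#
generation 3: ...####.#..#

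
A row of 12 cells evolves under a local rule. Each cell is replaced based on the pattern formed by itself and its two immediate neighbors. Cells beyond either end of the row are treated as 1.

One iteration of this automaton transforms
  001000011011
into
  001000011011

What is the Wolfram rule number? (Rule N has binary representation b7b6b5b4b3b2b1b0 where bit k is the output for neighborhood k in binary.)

204

position 11: 111 → 1  (bit 7 = 1)
position 8: 110 → 1  (bit 6 = 1)
position 9: 101 → 0  (bit 5 = 0)
position 0: 100 → 0  (bit 4 = 0)
position 7: 011 → 1  (bit 3 = 1)
position 2: 010 → 1  (bit 2 = 1)
position 1: 001 → 0  (bit 1 = 0)
position 4: 000 → 0  (bit 0 = 0)
bits b7..b0 = 11001100 = 204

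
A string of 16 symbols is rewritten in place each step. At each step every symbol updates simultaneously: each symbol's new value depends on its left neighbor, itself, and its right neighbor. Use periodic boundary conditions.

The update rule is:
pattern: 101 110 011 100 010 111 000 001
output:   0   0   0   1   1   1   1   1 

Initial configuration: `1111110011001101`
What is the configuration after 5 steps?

1111101100110000
0111000011001111
0010111100110110
1110011011000001
1101100000111110

1101100000111110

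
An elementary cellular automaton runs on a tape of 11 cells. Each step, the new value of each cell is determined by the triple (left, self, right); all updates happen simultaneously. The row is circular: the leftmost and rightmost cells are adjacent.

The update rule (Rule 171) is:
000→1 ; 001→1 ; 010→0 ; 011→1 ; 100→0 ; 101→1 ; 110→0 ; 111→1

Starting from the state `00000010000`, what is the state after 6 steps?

10011111111

11111100111
11111001111
11110011111
11100111111
11001111111
10011111111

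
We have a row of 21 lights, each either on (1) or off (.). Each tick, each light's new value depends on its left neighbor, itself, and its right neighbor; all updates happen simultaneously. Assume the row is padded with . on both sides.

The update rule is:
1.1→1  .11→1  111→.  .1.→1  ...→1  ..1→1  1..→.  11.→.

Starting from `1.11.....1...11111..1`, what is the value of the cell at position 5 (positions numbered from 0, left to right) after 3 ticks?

111..11111.111.....11
1...11....11...11111.
1.111..1111..111.....
position 5 holds .

.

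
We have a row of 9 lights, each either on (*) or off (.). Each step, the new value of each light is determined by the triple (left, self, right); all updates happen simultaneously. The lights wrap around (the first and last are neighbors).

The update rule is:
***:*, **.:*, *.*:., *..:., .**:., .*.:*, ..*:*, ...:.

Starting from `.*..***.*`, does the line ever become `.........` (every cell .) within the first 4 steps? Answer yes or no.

.*.*.**.*
.*.*..*.*
.*.*.**.*  (repeats step 1; period 2)
step 4: .*.*..*.*
step 4 is .*.*..*.*, still not uniform .

no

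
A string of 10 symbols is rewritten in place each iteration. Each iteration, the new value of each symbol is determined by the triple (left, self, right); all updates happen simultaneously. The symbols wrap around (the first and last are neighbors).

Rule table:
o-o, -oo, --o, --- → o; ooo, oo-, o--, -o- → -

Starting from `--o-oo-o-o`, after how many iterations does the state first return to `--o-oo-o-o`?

10

-o-oo-o-o-
o-oo-o-o--
-oo-o-o--o
oo-o-o--o-
o-o-o--o-o
-o-o--o-oo
o-o--o-oo-
-o--o-oo-o
o--o-oo-o-
--o-oo-o-o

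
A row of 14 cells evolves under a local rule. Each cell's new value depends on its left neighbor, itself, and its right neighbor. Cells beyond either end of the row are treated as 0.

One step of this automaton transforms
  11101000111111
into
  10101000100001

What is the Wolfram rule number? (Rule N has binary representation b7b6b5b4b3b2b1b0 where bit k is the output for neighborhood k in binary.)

76

position 1: 111 → 0  (bit 7 = 0)
position 2: 110 → 1  (bit 6 = 1)
position 3: 101 → 0  (bit 5 = 0)
position 5: 100 → 0  (bit 4 = 0)
position 0: 011 → 1  (bit 3 = 1)
position 4: 010 → 1  (bit 2 = 1)
position 7: 001 → 0  (bit 1 = 0)
position 6: 000 → 0  (bit 0 = 0)
bits b7..b0 = 01001100 = 76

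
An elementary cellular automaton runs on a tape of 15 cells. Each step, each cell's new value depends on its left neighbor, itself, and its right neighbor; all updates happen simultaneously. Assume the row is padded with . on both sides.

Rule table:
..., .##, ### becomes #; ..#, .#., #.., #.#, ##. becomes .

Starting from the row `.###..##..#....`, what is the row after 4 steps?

#####...#.....#

step 1: .##...#.....###
step 2: .#..#...###.##.
step 3: ......#.##..#..
step 4: #####...#.....#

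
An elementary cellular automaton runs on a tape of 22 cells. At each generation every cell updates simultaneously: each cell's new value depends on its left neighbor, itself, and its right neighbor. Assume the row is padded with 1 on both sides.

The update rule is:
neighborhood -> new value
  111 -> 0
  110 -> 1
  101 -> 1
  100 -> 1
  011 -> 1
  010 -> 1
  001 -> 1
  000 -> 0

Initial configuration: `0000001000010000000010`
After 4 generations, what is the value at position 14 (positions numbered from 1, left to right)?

0

generation 1: 1000011100111000000111
generation 2: 1100110111101100001100
generation 3: 0111111100111110011111
generation 4: 1100000111100011110000
position 14 holds 0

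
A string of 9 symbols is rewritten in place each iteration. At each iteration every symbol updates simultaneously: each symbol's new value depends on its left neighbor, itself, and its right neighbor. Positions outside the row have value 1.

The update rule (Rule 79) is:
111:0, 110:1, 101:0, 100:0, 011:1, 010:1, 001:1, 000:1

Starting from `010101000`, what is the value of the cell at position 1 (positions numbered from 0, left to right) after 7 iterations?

iteration 1: 010101011
iteration 2: 010101010
iteration 3: 010101010  (fixed point — unchanged through iteration 7)
position 1 holds 1

1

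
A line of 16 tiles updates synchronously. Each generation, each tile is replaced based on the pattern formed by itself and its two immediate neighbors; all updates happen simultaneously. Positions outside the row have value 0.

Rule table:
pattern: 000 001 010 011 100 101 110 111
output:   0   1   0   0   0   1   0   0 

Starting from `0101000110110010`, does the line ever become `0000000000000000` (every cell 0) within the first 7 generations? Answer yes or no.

no

1010001001000100
0100010010001000
1000100100010000
0001001000100000
0010010001000000
0100100010000000
1001000100000000
generation 7 is 1001000100000000, still not uniform 0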